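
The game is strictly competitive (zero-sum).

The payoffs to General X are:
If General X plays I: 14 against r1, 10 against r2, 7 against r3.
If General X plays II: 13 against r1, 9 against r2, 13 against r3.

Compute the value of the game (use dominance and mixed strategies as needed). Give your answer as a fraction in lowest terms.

67/7

Column r1 is strictly dominated by r2 for General Y (it gives General X more in every row).
The remaining 2×2 game on (I, II) × (r2, r3) has no saddle point. Let General X play I with probability p; indifference gives 10p + 9(1−p) = 7p + 13(1−p), so p = 4/7.
Similarly General Y's optimal q on r2 is 6/7, and the value is 10·(6/7) + (7)·(1/7) = 67/7.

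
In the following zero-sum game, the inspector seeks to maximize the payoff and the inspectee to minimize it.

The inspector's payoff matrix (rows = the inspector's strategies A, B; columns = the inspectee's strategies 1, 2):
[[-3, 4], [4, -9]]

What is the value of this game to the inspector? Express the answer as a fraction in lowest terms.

Row minima are -3 and -9, so the inspector's maximin is -3; column maxima are 4 and 4, so the inspectee's minimax is 4. These differ, so the equilibrium is in mixed strategies.
Let the inspector play A with probability p. The inspectee is indifferent when −3p + 4(1−p) = 4p − 9(1−p), giving p = 13/20.
Let the inspectee play 1 with probability q. The inspector is indifferent when −3q + 4(1−q) = 4q − 9(1−q), giving q = 13/20.
The value is -3·(13/20) + (4)·(7/20) = -11/20.

-11/20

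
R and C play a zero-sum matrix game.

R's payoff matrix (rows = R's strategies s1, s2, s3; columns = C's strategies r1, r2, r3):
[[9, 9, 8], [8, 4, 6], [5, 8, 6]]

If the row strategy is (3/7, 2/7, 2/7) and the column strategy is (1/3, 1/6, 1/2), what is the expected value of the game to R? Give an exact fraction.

43/6

Against (1/3, 1/6, 1/2), each row's expected payoff is s1: 17/2; s2: 19/3; s3: 6.
Taking the (3/7, 2/7, 2/7)-weighted average: (3/7)·(17/2) + (2/7)·(19/3) + (2/7)·(6) = 43/6.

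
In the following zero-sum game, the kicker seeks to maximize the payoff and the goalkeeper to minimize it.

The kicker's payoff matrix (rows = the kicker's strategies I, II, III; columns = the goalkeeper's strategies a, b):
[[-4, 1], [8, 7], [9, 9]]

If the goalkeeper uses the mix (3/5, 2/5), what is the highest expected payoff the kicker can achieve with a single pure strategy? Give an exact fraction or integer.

9

I: (-4)·(3/5) + (1)·(2/5) = -2.
II: (8)·(3/5) + (7)·(2/5) = 38/5.
III: (9)·(3/5) + (9)·(2/5) = 9.
The best pure response is III with expected payoff 9.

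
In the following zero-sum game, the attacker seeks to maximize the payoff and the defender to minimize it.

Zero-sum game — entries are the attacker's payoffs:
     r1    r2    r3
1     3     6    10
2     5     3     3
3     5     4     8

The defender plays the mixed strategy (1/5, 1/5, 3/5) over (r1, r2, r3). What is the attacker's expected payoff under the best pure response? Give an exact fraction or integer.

1: (3)·(1/5) + (6)·(1/5) + (10)·(3/5) = 39/5.
2: (5)·(1/5) + (3)·(1/5) + (3)·(3/5) = 17/5.
3: (5)·(1/5) + (4)·(1/5) + (8)·(3/5) = 33/5.
The best pure response is 1 with expected payoff 39/5.

39/5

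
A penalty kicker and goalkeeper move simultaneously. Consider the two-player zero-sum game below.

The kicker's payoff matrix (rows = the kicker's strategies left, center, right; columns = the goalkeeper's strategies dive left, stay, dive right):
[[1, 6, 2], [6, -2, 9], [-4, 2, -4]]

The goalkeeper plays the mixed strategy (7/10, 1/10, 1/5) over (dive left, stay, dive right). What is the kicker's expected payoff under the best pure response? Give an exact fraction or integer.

left: (1)·(7/10) + (6)·(1/10) + (2)·(1/5) = 17/10.
center: (6)·(7/10) + (-2)·(1/10) + (9)·(1/5) = 29/5.
right: (-4)·(7/10) + (2)·(1/10) + (-4)·(1/5) = -17/5.
The best pure response is center with expected payoff 29/5.

29/5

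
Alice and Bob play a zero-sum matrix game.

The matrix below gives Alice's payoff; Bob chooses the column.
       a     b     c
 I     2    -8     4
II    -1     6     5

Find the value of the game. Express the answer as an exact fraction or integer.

4/17

Column c is strictly dominated by a for Bob (it gives Alice more in every row).
The remaining 2×2 game on (I, II) × (a, b) has no saddle point. Let Alice play I with probability p; indifference gives 2p − (1−p) = −8p + 6(1−p), so p = 7/17.
Similarly Bob's optimal q on a is 14/17, and the value is 2·(14/17) + (-8)·(3/17) = 4/17.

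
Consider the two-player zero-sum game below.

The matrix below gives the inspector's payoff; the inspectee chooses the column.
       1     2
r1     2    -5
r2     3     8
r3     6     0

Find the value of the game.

Row r1 is strictly dominated by row r3, so the inspector never plays it.
The remaining 2×2 game on (r2, r3) × (1, 2) has no saddle point. Let the inspector play r2 with probability p; indifference gives 3p + 6(1−p) = 8p, so p = 6/11.
Similarly the inspectee's optimal q on 1 is 8/11, and the value is 3·(8/11) + (8)·(3/11) = 48/11.

48/11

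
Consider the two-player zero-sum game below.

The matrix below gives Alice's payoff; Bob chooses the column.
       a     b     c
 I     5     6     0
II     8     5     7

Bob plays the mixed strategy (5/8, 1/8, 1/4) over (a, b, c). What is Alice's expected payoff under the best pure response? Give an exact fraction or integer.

I: (5)·(5/8) + (6)·(1/8) + (0)·(1/4) = 31/8.
II: (8)·(5/8) + (5)·(1/8) + (7)·(1/4) = 59/8.
The best pure response is II with expected payoff 59/8.

59/8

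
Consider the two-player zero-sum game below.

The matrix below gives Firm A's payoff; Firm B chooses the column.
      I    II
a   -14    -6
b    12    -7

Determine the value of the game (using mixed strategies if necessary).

Row minima are -14 and -7, so Firm A's maximin is -7; column maxima are 12 and -6, so Firm B's minimax is -6. These differ, so the equilibrium is in mixed strategies.
Let Firm A play a with probability p. Firm B is indifferent when −14p + 12(1−p) = −6p − 7(1−p), giving p = 19/27.
Let Firm B play I with probability q. Firm A is indifferent when −14q − 6(1−q) = 12q − 7(1−q), giving q = 1/27.
The value is -14·(1/27) + (-6)·(26/27) = -170/27.

-170/27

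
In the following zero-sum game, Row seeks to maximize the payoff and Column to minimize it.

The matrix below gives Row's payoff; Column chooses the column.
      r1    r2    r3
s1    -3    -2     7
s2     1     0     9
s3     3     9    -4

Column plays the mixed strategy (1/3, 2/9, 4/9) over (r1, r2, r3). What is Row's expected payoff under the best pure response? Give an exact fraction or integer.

13/3

s1: (-3)·(1/3) + (-2)·(2/9) + (7)·(4/9) = 5/3.
s2: (1)·(1/3) + (0)·(2/9) + (9)·(4/9) = 13/3.
s3: (3)·(1/3) + (9)·(2/9) + (-4)·(4/9) = 11/9.
The best pure response is s2 with expected payoff 13/3.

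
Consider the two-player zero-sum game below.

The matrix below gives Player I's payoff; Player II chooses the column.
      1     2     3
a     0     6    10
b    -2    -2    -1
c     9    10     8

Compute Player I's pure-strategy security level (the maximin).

8

The worst-case payoff for each row is a: 0, b: -2, c: 8.
The best of these is 8.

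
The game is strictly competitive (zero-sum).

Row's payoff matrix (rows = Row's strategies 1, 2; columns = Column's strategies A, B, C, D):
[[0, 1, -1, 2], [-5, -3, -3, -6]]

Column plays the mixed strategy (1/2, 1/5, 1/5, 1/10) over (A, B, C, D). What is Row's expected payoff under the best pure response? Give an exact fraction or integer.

1/5

1: (0)·(1/2) + (1)·(1/5) + (-1)·(1/5) + (2)·(1/10) = 1/5.
2: (-5)·(1/2) + (-3)·(1/5) + (-3)·(1/5) + (-6)·(1/10) = -43/10.
The best pure response is 1 with expected payoff 1/5.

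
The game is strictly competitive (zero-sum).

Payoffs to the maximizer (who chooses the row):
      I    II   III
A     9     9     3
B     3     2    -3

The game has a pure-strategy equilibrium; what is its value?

Row minima: 3, -3 → the maximizer's maximin is 3.
Column maxima: 9, 9, 3 → the minimizer's minimax is 3.
They coincide at (A, III), so the value is 3.

3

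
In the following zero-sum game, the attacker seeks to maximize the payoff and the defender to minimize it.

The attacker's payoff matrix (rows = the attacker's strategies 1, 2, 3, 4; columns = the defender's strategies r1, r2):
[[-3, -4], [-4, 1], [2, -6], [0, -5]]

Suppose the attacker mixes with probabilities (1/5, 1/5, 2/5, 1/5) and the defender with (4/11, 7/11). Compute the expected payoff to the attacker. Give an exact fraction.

-152/55

Against (4/11, 7/11), each row's expected payoff is 1: -40/11; 2: -9/11; 3: -34/11; 4: -35/11.
Taking the (1/5, 1/5, 2/5, 1/5)-weighted average: (1/5)·(-40/11) + (1/5)·(-9/11) + (2/5)·(-34/11) + (1/5)·(-35/11) = -152/55.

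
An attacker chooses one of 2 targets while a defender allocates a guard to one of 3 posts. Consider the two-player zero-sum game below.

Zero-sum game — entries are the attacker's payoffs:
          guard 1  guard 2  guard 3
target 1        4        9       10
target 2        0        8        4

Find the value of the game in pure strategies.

4

Row minima: 4, 0 → the attacker's maximin is 4.
Column maxima: 4, 9, 10 → the defender's minimax is 4.
They coincide at (target 1, guard 1), so the value is 4.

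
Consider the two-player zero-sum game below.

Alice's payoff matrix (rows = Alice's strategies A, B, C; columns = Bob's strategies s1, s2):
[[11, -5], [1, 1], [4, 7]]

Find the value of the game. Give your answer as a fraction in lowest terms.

Row B is strictly dominated by row C, so Alice never plays it.
The remaining 2×2 game on (A, C) × (s1, s2) has no saddle point. Let Alice play A with probability p; indifference gives 11p + 4(1−p) = −5p + 7(1−p), so p = 3/19.
Similarly Bob's optimal q on s1 is 12/19, and the value is 11·(12/19) + (-5)·(7/19) = 97/19.

97/19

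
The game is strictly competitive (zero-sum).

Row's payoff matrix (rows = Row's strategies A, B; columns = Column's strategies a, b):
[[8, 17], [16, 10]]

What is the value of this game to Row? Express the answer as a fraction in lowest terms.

Row minima are 8 and 10, so Row's maximin is 10; column maxima are 16 and 17, so Column's minimax is 16. These differ, so the equilibrium is in mixed strategies.
Let Row play A with probability p. Column is indifferent when 8p + 16(1−p) = 17p + 10(1−p), giving p = 2/5.
Let Column play a with probability q. Row is indifferent when 8q + 17(1−q) = 16q + 10(1−q), giving q = 7/15.
The value is 8·(7/15) + (17)·(8/15) = 64/5.

64/5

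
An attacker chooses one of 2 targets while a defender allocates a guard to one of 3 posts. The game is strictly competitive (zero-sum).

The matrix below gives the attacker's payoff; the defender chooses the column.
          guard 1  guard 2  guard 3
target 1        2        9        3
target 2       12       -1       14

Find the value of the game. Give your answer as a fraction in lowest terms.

Column guard 3 is strictly dominated by guard 1 for the defender (it gives the attacker more in every row).
The remaining 2×2 game on (target 1, target 2) × (guard 1, guard 2) has no saddle point. Let the attacker play target 1 with probability p; indifference gives 2p + 12(1−p) = 9p − (1−p), so p = 13/20.
Similarly the defender's optimal q on guard 1 is 1/2, and the value is 2·(1/2) + (9)·(1/2) = 11/2.

11/2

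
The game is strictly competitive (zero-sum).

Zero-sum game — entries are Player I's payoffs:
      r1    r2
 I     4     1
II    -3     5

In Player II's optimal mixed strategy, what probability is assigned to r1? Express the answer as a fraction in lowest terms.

4/11

Row minima are 1 and -3, so Player I's maximin is 1; column maxima are 4 and 5, so Player II's minimax is 4. These differ, so the equilibrium is in mixed strategies.
Let Player II play r1 with probability q. Player I is indifferent when 4q + (1−q) = −3q + 5(1−q), giving q = 4/11.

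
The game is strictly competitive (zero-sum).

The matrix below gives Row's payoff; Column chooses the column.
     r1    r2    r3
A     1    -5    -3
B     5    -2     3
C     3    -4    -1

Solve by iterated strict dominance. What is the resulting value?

-2

Row C is strictly dominated by row B (5>3, -2>-4, 3>-1); eliminate C.
Column r3 is strictly dominated by r2 for Column (-5<-3, -2<3); eliminate r3.
Column r1 is strictly dominated by r2 for Column (-5<1, -2<5); eliminate r1.
Row A is strictly dominated by row B (-2>-5); eliminate A.
Only (B, r2) remains, with payoff -2.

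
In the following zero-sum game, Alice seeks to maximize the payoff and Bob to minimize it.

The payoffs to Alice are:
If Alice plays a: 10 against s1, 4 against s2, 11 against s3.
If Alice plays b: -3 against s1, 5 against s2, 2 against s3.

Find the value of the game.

Column s3 is strictly dominated by s1 for Bob (it gives Alice more in every row).
The remaining 2×2 game on (a, b) × (s1, s2) has no saddle point. Let Alice play a with probability p; indifference gives 10p − 3(1−p) = 4p + 5(1−p), so p = 4/7.
Similarly Bob's optimal q on s1 is 1/14, and the value is 10·(1/14) + (4)·(13/14) = 31/7.

31/7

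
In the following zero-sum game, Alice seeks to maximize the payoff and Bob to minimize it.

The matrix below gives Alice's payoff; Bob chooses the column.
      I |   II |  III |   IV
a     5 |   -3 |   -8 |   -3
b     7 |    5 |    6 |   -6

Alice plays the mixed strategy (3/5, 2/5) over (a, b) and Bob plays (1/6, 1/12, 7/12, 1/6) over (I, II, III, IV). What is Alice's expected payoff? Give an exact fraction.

Against (1/6, 1/12, 7/12, 1/6), each row's expected payoff is a: -55/12; b: 49/12.
Taking the (3/5, 2/5)-weighted average: (3/5)·(-55/12) + (2/5)·(49/12) = -67/60.

-67/60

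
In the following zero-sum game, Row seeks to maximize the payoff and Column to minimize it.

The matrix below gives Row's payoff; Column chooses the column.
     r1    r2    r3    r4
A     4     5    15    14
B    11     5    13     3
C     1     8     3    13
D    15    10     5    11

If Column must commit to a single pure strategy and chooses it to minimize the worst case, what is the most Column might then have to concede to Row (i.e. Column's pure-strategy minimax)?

10

The worst case (largest entry) in each column is r1: 15, r2: 10, r3: 15, r4: 14.
The best (smallest) of these is 10.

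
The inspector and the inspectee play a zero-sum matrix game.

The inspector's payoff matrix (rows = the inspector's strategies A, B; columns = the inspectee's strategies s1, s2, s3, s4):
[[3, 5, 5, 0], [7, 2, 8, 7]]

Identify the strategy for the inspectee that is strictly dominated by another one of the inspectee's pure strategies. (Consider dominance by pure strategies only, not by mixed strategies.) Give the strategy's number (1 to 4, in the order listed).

The inspectee prefers columns that give the inspector less. Compare s3 with s1: 3 < 5, 7 < 8.
So s1 strictly dominates s3 for the inspectee; s3 is strictly dominated.

3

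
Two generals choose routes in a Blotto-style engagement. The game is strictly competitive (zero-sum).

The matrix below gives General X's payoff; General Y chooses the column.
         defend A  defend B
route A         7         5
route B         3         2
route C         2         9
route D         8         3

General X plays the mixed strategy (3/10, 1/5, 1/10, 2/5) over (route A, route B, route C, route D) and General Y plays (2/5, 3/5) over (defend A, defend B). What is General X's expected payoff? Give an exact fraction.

Against (2/5, 3/5), each row's expected payoff is route A: 29/5; route B: 12/5; route C: 31/5; route D: 5.
Taking the (3/10, 1/5, 1/10, 2/5)-weighted average: (3/10)·(29/5) + (1/5)·(12/5) + (1/10)·(31/5) + (2/5)·(5) = 121/25.

121/25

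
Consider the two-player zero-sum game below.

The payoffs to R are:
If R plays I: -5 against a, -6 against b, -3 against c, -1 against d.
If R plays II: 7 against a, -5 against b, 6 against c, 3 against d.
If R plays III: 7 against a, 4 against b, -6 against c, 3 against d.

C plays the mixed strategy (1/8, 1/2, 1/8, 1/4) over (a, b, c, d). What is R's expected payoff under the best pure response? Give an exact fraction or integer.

23/8

I: (-5)·(1/8) + (-6)·(1/2) + (-3)·(1/8) + (-1)·(1/4) = -17/4.
II: (7)·(1/8) + (-5)·(1/2) + (6)·(1/8) + (3)·(1/4) = -1/8.
III: (7)·(1/8) + (4)·(1/2) + (-6)·(1/8) + (3)·(1/4) = 23/8.
The best pure response is III with expected payoff 23/8.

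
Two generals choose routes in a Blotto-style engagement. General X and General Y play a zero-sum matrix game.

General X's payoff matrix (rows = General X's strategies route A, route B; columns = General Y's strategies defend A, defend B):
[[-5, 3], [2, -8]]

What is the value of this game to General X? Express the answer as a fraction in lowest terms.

-17/9

Row minima are -5 and -8, so General X's maximin is -5; column maxima are 2 and 3, so General Y's minimax is 2. These differ, so the equilibrium is in mixed strategies.
Let General X play route A with probability p. General Y is indifferent when −5p + 2(1−p) = 3p − 8(1−p), giving p = 5/9.
Let General Y play defend A with probability q. General X is indifferent when −5q + 3(1−q) = 2q − 8(1−q), giving q = 11/18.
The value is -5·(11/18) + (3)·(7/18) = -17/9.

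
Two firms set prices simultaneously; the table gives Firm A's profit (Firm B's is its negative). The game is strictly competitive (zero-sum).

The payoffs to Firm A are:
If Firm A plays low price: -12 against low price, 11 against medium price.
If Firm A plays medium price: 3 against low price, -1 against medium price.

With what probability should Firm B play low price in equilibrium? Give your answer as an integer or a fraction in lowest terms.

4/9

Row minima are -12 and -1, so Firm A's maximin is -1; column maxima are 3 and 11, so Firm B's minimax is 3. These differ, so the equilibrium is in mixed strategies.
Let Firm B play low price with probability q. Firm A is indifferent when −12q + 11(1−q) = 3q − (1−q), giving q = 4/9.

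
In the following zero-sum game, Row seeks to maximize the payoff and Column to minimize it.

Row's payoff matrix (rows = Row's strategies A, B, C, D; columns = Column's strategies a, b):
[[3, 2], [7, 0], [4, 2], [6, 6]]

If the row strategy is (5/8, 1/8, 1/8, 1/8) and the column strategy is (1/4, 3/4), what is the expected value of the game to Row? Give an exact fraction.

Against (1/4, 3/4), each row's expected payoff is A: 9/4; B: 7/4; C: 5/2; D: 6.
Taking the (5/8, 1/8, 1/8, 1/8)-weighted average: (5/8)·(9/4) + (1/8)·(7/4) + (1/8)·(5/2) + (1/8)·(6) = 43/16.

43/16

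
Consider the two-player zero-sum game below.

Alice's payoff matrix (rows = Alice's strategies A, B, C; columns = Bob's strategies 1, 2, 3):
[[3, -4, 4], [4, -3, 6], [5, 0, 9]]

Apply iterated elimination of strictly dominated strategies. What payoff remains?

0

Column 3 is strictly dominated by 1 for Bob (3<4, 4<6, 5<9); eliminate 3.
Column 1 is strictly dominated by 2 for Bob (-4<3, -3<4, 0<5); eliminate 1.
Row A is strictly dominated by row B (-3>-4); eliminate A.
Row B is strictly dominated by row C (0>-3); eliminate B.
Only (C, 2) remains, with payoff 0.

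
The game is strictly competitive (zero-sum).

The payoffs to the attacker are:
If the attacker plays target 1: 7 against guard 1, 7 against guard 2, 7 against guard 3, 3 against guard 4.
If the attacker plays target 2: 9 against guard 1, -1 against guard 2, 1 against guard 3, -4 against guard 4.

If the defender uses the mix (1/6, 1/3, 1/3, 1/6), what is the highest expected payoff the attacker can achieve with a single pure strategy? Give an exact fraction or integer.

target 1: (7)·(1/6) + (7)·(1/3) + (7)·(1/3) + (3)·(1/6) = 19/3.
target 2: (9)·(1/6) + (-1)·(1/3) + (1)·(1/3) + (-4)·(1/6) = 5/6.
The best pure response is target 1 with expected payoff 19/3.

19/3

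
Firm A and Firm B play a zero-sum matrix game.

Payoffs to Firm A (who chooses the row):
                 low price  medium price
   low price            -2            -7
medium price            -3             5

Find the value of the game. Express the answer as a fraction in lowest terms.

Row minima are -7 and -3, so Firm A's maximin is -3; column maxima are -2 and 5, so Firm B's minimax is -2. These differ, so the equilibrium is in mixed strategies.
Let Firm A play low price with probability p. Firm B is indifferent when −2p − 3(1−p) = −7p + 5(1−p), giving p = 8/13.
Let Firm B play low price with probability q. Firm A is indifferent when −2q − 7(1−q) = −3q + 5(1−q), giving q = 12/13.
The value is -2·(12/13) + (-7)·(1/13) = -31/13.

-31/13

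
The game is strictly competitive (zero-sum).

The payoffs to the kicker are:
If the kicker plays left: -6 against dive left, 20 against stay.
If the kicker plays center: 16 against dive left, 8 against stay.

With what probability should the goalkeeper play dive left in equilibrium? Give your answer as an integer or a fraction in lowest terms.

Row minima are -6 and 8, so the kicker's maximin is 8; column maxima are 16 and 20, so the goalkeeper's minimax is 16. These differ, so the equilibrium is in mixed strategies.
Let the goalkeeper play dive left with probability q. The kicker is indifferent when −6q + 20(1−q) = 16q + 8(1−q), giving q = 6/17.

6/17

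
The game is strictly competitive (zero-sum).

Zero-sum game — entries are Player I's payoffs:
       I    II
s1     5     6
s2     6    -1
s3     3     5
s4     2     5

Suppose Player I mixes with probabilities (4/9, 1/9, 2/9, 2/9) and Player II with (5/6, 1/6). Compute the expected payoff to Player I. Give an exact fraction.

223/54

Against (5/6, 1/6), each row's expected payoff is s1: 31/6; s2: 29/6; s3: 10/3; s4: 5/2.
Taking the (4/9, 1/9, 2/9, 2/9)-weighted average: (4/9)·(31/6) + (1/9)·(29/6) + (2/9)·(10/3) + (2/9)·(5/2) = 223/54.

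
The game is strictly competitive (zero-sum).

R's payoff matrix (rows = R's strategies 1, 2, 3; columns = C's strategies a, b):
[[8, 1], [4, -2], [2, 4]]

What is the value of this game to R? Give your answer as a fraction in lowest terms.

10/3

Row 2 is strictly dominated by row 1, so R never plays it.
The remaining 2×2 game on (1, 3) × (a, b) has no saddle point. Let R play 1 with probability p; indifference gives 8p + 2(1−p) = p + 4(1−p), so p = 2/9.
Similarly C's optimal q on a is 1/3, and the value is 8·(1/3) + (1)·(2/3) = 10/3.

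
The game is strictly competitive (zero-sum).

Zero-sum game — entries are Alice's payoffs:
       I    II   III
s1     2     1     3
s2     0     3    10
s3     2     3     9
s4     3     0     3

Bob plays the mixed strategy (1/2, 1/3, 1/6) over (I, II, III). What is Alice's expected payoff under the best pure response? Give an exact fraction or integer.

s1: (2)·(1/2) + (1)·(1/3) + (3)·(1/6) = 11/6.
s2: (0)·(1/2) + (3)·(1/3) + (10)·(1/6) = 8/3.
s3: (2)·(1/2) + (3)·(1/3) + (9)·(1/6) = 7/2.
s4: (3)·(1/2) + (0)·(1/3) + (3)·(1/6) = 2.
The best pure response is s3 with expected payoff 7/2.

7/2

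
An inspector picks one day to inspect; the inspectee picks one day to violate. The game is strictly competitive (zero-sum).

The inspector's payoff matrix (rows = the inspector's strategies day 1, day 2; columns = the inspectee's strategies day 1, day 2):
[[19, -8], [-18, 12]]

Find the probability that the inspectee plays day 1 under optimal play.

20/57

Row minima are -8 and -18, so the inspector's maximin is -8; column maxima are 19 and 12, so the inspectee's minimax is 12. These differ, so the equilibrium is in mixed strategies.
Let the inspectee play day 1 with probability q. The inspector is indifferent when 19q − 8(1−q) = −18q + 12(1−q), giving q = 20/57.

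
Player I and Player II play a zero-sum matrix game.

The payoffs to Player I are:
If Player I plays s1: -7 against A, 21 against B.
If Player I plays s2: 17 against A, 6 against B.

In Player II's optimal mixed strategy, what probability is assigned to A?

Row minima are -7 and 6, so Player I's maximin is 6; column maxima are 17 and 21, so Player II's minimax is 17. These differ, so the equilibrium is in mixed strategies.
Let Player II play A with probability q. Player I is indifferent when −7q + 21(1−q) = 17q + 6(1−q), giving q = 5/13.

5/13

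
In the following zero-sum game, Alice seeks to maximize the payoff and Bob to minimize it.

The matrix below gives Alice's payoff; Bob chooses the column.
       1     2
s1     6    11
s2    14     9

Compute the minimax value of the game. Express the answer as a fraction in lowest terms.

10

Row minima are 6 and 9, so Alice's maximin is 9; column maxima are 14 and 11, so Bob's minimax is 11. These differ, so the equilibrium is in mixed strategies.
Let Alice play s1 with probability p. Bob is indifferent when 6p + 14(1−p) = 11p + 9(1−p), giving p = 1/2.
Let Bob play 1 with probability q. Alice is indifferent when 6q + 11(1−q) = 14q + 9(1−q), giving q = 1/5.
The value is 6·(1/5) + (11)·(4/5) = 10.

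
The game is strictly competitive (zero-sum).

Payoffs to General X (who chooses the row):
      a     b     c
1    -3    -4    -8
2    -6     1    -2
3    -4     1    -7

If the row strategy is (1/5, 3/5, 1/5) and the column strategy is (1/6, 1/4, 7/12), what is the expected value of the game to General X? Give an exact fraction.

-197/60

Against (1/6, 1/4, 7/12), each row's expected payoff is 1: -37/6; 2: -23/12; 3: -9/2.
Taking the (1/5, 3/5, 1/5)-weighted average: (1/5)·(-37/6) + (3/5)·(-23/12) + (1/5)·(-9/2) = -197/60.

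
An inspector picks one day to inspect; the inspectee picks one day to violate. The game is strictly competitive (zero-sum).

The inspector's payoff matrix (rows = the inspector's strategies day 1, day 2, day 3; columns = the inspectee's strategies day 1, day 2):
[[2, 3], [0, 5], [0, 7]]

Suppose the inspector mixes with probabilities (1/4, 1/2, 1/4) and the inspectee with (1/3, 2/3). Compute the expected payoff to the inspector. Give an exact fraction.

7/2

Against (1/3, 2/3), each row's expected payoff is day 1: 8/3; day 2: 10/3; day 3: 14/3.
Taking the (1/4, 1/2, 1/4)-weighted average: (1/4)·(8/3) + (1/2)·(10/3) + (1/4)·(14/3) = 7/2.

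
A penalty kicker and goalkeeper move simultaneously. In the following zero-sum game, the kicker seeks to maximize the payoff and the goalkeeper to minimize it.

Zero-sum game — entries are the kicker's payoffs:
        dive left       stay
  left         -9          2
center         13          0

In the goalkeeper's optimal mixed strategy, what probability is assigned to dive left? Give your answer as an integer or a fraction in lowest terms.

Row minima are -9 and 0, so the kicker's maximin is 0; column maxima are 13 and 2, so the goalkeeper's minimax is 2. These differ, so the equilibrium is in mixed strategies.
Let the goalkeeper play dive left with probability q. The kicker is indifferent when −9q + 2(1−q) = 13q, giving q = 1/12.

1/12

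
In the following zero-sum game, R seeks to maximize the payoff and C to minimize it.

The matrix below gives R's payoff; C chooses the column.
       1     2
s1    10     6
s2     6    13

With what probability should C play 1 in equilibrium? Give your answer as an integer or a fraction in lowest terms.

Row minima are 6 and 6, so R's maximin is 6; column maxima are 10 and 13, so C's minimax is 10. These differ, so the equilibrium is in mixed strategies.
Let C play 1 with probability q. R is indifferent when 10q + 6(1−q) = 6q + 13(1−q), giving q = 7/11.

7/11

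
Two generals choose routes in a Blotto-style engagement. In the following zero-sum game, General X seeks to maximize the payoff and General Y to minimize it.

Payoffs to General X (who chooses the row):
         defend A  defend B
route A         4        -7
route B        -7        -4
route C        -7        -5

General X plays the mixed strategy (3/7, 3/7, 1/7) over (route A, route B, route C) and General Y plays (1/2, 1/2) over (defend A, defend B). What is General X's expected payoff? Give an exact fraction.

-27/7

Against (1/2, 1/2), each row's expected payoff is route A: -3/2; route B: -11/2; route C: -6.
Taking the (3/7, 3/7, 1/7)-weighted average: (3/7)·(-3/2) + (3/7)·(-11/2) + (1/7)·(-6) = -27/7.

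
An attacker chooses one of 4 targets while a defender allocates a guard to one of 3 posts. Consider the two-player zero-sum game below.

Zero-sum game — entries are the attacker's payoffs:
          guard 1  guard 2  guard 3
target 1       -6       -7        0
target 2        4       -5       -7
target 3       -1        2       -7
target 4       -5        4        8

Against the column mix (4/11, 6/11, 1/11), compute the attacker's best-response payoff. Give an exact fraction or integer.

target 1: (-6)·(4/11) + (-7)·(6/11) + (0)·(1/11) = -6.
target 2: (4)·(4/11) + (-5)·(6/11) + (-7)·(1/11) = -21/11.
target 3: (-1)·(4/11) + (2)·(6/11) + (-7)·(1/11) = 1/11.
target 4: (-5)·(4/11) + (4)·(6/11) + (8)·(1/11) = 12/11.
The best pure response is target 4 with expected payoff 12/11.

12/11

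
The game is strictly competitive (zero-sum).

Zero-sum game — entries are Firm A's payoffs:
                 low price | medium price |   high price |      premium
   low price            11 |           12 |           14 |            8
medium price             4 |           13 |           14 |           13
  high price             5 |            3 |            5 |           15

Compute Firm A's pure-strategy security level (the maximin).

8

The worst-case payoff for each row is low price: 8, medium price: 4, high price: 3.
The best of these is 8.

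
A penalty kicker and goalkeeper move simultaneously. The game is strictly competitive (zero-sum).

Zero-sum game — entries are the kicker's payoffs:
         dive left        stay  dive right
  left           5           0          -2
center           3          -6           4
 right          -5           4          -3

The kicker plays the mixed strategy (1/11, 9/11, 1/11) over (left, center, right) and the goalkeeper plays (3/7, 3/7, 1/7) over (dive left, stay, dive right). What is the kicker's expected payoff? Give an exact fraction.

Against (3/7, 3/7, 1/7), each row's expected payoff is left: 13/7; center: -5/7; right: -6/7.
Taking the (1/11, 9/11, 1/11)-weighted average: (1/11)·(13/7) + (9/11)·(-5/7) + (1/11)·(-6/7) = -38/77.

-38/77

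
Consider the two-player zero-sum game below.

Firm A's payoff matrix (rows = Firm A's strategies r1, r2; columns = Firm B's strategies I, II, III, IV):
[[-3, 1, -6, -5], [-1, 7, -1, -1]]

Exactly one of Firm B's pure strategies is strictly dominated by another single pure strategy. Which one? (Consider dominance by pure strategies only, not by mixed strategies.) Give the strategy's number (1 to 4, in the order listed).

Firm B prefers columns that give Firm A less. Compare II with I: -3 < 1, -1 < 7.
So I strictly dominates II for Firm B; II is strictly dominated.

2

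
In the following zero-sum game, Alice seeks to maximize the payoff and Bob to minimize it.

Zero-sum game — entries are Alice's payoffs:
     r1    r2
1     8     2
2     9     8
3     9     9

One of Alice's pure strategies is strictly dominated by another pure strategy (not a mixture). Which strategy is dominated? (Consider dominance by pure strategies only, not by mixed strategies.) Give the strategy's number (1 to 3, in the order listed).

1

Compare 1 with 2: 9 > 8, 8 > 2.
So 2 strictly dominates 1 for Alice; 1 is strictly dominated.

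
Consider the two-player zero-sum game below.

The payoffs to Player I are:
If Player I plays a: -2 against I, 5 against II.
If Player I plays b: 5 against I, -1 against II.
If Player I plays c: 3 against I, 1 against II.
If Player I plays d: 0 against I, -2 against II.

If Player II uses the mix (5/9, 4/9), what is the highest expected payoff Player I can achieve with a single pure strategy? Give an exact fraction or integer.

7/3

a: (-2)·(5/9) + (5)·(4/9) = 10/9.
b: (5)·(5/9) + (-1)·(4/9) = 7/3.
c: (3)·(5/9) + (1)·(4/9) = 19/9.
d: (0)·(5/9) + (-2)·(4/9) = -8/9.
The best pure response is b with expected payoff 7/3.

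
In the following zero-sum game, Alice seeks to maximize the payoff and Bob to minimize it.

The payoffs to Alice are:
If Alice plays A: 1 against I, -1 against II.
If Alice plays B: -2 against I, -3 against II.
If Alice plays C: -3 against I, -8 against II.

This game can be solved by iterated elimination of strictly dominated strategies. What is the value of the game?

Column I is strictly dominated by II for Bob (-1<1, -3<-2, -8<-3); eliminate I.
Row C is strictly dominated by row A (-1>-8); eliminate C.
Row B is strictly dominated by row A (-1>-3); eliminate B.
Only (A, II) remains, with payoff -1.

-1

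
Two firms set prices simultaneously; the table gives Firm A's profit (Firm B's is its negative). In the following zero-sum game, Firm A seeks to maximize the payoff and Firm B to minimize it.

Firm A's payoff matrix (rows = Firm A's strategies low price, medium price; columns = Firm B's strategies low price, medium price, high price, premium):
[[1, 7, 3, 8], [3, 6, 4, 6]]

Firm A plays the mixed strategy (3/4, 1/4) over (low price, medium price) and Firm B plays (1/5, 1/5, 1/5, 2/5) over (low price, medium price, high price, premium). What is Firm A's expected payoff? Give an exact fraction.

Against (1/5, 1/5, 1/5, 2/5), each row's expected payoff is low price: 27/5; medium price: 5.
Taking the (3/4, 1/4)-weighted average: (3/4)·(27/5) + (1/4)·(5) = 53/10.

53/10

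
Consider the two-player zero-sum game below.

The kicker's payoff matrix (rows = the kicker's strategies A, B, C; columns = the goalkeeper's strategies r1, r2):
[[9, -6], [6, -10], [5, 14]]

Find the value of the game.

13/2

Row B is strictly dominated by row A, so the kicker never plays it.
The remaining 2×2 game on (A, C) × (r1, r2) has no saddle point. Let the kicker play A with probability p; indifference gives 9p + 5(1−p) = −6p + 14(1−p), so p = 3/8.
Similarly the goalkeeper's optimal q on r1 is 5/6, and the value is 9·(5/6) + (-6)·(1/6) = 13/2.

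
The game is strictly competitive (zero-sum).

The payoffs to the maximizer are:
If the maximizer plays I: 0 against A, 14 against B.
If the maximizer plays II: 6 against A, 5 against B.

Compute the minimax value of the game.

28/5

Row minima are 0 and 5, so the maximizer's maximin is 5; column maxima are 6 and 14, so the minimizer's minimax is 6. These differ, so the equilibrium is in mixed strategies.
Let the maximizer play I with probability p. The minimizer is indifferent when 6(1−p) = 14p + 5(1−p), giving p = 1/15.
Let the minimizer play A with probability q. The maximizer is indifferent when 14(1−q) = 6q + 5(1−q), giving q = 3/5.
The value is 0·(3/5) + (14)·(2/5) = 28/5.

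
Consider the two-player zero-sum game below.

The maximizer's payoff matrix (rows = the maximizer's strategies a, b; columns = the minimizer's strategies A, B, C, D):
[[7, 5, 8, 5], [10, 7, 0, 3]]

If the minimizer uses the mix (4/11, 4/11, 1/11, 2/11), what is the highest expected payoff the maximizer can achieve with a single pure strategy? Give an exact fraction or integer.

74/11

a: (7)·(4/11) + (5)·(4/11) + (8)·(1/11) + (5)·(2/11) = 6.
b: (10)·(4/11) + (7)·(4/11) + (0)·(1/11) + (3)·(2/11) = 74/11.
The best pure response is b with expected payoff 74/11.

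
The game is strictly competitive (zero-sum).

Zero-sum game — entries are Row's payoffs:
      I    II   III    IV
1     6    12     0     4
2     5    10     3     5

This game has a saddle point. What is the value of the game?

3

Row minima: 0, 3 → Row's maximin is 3.
Column maxima: 6, 12, 3, 5 → Column's minimax is 3.
They coincide at (2, III), so the value is 3.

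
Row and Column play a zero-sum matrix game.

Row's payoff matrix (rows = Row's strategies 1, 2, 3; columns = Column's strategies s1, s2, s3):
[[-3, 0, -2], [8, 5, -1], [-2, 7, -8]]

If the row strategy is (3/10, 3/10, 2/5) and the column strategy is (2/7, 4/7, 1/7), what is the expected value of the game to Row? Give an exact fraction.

29/14

Against (2/7, 4/7, 1/7), each row's expected payoff is 1: -8/7; 2: 5; 3: 16/7.
Taking the (3/10, 3/10, 2/5)-weighted average: (3/10)·(-8/7) + (3/10)·(5) + (2/5)·(16/7) = 29/14.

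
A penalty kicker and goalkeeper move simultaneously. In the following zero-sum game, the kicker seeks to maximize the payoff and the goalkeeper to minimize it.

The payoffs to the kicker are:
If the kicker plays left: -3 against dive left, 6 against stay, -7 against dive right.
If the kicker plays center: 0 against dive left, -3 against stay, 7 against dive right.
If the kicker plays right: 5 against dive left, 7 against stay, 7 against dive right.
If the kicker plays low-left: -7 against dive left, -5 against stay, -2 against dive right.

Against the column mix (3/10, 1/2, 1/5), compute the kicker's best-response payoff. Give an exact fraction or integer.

left: (-3)·(3/10) + (6)·(1/2) + (-7)·(1/5) = 7/10.
center: (0)·(3/10) + (-3)·(1/2) + (7)·(1/5) = -1/10.
right: (5)·(3/10) + (7)·(1/2) + (7)·(1/5) = 32/5.
low-left: (-7)·(3/10) + (-5)·(1/2) + (-2)·(1/5) = -5.
The best pure response is right with expected payoff 32/5.

32/5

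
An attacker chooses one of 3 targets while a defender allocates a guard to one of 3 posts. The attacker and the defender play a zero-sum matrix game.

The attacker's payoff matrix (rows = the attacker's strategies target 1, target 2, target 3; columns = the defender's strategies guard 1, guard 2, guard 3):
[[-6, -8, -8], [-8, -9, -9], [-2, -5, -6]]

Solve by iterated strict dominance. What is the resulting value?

Row target 1 is strictly dominated by row target 3 (-2>-6, -5>-8, -6>-8); eliminate target 1.
Column guard 1 is strictly dominated by guard 2 for the defender (-9<-8, -5<-2); eliminate guard 1.
Row target 2 is strictly dominated by row target 3 (-5>-9, -6>-9); eliminate target 2.
Column guard 2 is strictly dominated by guard 3 for the defender (-6<-5); eliminate guard 2.
Only (target 3, guard 3) remains, with payoff -6.

-6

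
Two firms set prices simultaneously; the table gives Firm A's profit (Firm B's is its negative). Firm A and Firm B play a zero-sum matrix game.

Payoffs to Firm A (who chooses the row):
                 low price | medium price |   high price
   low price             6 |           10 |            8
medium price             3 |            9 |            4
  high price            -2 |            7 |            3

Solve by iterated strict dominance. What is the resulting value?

6

Column high price is strictly dominated by low price for Firm B (6<8, 3<4, -2<3); eliminate high price.
Column medium price is strictly dominated by low price for Firm B (6<10, 3<9, -2<7); eliminate medium price.
Row medium price is strictly dominated by row low price (6>3); eliminate medium price.
Row high price is strictly dominated by row low price (6>-2); eliminate high price.
Only (low price, low price) remains, with payoff 6.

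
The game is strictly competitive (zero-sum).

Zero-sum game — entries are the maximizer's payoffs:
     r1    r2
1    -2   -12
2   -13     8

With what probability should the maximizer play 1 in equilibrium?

Row minima are -12 and -13, so the maximizer's maximin is -12; column maxima are -2 and 8, so the minimizer's minimax is -2. These differ, so the equilibrium is in mixed strategies.
Let the maximizer play 1 with probability p. The minimizer is indifferent when −2p − 13(1−p) = −12p + 8(1−p), giving p = 21/31.

21/31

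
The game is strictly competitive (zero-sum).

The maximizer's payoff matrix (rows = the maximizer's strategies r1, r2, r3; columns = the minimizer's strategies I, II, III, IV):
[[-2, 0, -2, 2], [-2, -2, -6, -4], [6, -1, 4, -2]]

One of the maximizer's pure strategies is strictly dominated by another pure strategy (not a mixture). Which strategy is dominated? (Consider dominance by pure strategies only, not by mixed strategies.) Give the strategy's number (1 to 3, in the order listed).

Compare r2 with r3: 6 > -2, -1 > -2, 4 > -6, -2 > -4.
So r3 strictly dominates r2 for the maximizer; r2 is strictly dominated.

2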